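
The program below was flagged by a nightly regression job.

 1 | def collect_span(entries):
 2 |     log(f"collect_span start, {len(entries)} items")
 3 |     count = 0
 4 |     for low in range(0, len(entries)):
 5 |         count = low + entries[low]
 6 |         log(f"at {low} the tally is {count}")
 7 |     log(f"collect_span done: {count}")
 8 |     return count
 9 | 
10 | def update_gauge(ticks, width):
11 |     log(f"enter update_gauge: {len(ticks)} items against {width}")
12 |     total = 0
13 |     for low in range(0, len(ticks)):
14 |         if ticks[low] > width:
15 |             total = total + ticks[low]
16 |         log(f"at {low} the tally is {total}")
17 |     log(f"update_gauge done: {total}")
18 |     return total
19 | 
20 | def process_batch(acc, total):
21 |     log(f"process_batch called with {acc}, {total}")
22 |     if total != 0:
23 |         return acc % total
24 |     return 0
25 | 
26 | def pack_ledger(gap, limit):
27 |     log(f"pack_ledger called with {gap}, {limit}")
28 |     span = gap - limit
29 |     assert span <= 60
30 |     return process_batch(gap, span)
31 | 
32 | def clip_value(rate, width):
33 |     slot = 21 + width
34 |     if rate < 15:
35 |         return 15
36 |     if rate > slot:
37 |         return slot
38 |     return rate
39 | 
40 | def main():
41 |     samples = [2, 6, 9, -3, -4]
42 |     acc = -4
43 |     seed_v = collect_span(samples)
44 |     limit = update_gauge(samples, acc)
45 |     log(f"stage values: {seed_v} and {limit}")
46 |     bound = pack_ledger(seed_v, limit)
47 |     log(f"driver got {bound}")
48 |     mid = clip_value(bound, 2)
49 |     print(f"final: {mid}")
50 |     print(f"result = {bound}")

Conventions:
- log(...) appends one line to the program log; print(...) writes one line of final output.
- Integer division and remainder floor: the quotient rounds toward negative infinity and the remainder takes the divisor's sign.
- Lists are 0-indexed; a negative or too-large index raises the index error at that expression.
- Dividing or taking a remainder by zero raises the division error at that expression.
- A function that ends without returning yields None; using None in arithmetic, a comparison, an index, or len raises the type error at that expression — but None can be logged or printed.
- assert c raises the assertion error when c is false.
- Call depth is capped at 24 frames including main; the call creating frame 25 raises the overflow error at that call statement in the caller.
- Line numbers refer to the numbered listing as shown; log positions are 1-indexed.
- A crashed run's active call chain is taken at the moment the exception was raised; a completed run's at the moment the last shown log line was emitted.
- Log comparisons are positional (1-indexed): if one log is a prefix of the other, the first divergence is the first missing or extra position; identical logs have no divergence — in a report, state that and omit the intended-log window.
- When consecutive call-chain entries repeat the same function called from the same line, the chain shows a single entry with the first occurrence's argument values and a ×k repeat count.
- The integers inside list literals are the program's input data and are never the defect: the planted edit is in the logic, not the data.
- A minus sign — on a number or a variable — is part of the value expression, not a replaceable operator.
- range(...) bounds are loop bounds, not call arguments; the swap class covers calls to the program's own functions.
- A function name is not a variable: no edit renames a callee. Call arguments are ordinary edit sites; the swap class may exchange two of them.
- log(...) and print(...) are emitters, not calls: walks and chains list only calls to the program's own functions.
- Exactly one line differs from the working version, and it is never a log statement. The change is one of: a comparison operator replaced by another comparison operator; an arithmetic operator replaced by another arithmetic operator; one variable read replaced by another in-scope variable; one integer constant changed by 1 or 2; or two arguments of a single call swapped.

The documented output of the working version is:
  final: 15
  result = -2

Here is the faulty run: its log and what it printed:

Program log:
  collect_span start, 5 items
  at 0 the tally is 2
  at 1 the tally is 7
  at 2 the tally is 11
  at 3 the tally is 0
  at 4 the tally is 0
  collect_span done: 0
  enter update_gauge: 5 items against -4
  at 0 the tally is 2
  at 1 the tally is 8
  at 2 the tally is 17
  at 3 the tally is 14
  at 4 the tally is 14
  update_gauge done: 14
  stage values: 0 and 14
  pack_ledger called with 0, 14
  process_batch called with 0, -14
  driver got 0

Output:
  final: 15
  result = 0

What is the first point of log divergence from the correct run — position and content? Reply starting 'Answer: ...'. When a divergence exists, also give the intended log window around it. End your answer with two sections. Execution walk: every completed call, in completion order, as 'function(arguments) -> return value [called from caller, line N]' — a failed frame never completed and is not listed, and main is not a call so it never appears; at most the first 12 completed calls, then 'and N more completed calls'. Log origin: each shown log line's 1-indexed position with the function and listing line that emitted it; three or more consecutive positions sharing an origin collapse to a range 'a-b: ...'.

Answer: position 3 — the shown line 'at 1 the tally is 7' should read 'at 1 the tally is 8'.
Intended log window:
  1: collect_span start, 5 items
  2: at 0 the tally is 2
  3: at 1 the tally is 8
  4: at 2 the tally is 17
Execution walk:
  collect_span([2, 6, 9, -3, -4]) -> 0  [called from main, line 43]
  update_gauge([2, 6, 9, -3, -4], -4) -> 14  [called from main, line 44]
  process_batch(0, -14) -> 0  [called from pack_ledger, line 30]
  pack_ledger(0, 14) -> 0  [called from main, line 46]
  clip_value(0, 2) -> 15  [called from main, line 48]
Origin of each log line:
  1: from collect_span, line 2
  2-6: from collect_span, line 6
  7: from collect_span, line 7
  8: from update_gauge, line 11
  9-13: from update_gauge, line 16
  14: from update_gauge, line 17
  15: from main, line 45
  16: from pack_ledger, line 27
  17: from process_batch, line 21
  18: from main, line 47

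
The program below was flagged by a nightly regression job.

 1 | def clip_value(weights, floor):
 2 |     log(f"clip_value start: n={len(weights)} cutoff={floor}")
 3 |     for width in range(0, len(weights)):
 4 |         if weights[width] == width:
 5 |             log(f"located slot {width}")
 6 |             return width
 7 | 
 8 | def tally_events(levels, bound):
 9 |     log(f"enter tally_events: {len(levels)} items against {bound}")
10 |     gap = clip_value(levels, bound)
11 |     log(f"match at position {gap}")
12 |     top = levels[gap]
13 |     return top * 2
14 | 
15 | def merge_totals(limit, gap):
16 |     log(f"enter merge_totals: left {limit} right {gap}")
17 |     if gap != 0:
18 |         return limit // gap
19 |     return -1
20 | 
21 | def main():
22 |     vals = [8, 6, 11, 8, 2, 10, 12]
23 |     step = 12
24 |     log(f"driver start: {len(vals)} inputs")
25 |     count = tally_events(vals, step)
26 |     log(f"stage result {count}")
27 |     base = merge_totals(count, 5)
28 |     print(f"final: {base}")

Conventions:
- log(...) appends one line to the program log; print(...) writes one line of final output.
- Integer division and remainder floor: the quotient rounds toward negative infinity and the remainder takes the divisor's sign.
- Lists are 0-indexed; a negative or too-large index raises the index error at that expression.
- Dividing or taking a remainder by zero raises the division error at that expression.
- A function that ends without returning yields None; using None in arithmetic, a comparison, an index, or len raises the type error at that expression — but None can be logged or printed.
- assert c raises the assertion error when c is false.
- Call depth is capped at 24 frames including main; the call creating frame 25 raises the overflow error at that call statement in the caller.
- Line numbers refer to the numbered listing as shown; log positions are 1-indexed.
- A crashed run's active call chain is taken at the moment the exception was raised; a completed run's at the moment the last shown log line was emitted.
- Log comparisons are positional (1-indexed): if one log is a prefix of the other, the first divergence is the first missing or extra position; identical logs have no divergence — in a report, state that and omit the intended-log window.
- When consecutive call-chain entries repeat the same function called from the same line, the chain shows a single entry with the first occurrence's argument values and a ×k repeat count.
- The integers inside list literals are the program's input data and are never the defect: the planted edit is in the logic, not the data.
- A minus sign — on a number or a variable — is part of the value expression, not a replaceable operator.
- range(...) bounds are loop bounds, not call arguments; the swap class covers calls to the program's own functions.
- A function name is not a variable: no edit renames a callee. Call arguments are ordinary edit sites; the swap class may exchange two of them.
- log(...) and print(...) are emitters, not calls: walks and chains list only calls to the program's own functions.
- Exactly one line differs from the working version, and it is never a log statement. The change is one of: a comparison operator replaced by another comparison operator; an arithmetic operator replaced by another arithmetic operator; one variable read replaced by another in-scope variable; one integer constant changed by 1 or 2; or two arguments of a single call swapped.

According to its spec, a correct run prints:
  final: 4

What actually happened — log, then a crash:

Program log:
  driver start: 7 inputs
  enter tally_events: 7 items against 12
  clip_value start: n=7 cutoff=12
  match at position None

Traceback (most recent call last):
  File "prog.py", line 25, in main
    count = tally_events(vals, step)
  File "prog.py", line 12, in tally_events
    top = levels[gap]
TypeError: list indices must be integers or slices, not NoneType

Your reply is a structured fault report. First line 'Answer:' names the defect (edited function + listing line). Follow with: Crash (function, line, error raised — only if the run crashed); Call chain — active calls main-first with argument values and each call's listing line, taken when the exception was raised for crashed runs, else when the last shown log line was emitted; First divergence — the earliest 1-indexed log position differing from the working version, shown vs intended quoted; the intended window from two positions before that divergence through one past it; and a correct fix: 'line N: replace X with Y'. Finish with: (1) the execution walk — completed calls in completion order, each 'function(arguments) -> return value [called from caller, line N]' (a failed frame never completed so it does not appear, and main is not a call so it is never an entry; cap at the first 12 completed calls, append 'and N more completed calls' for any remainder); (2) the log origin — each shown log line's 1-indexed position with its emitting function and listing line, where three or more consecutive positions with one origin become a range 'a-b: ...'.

Answer: the defect is in clip_value at line 4.
Core observation: Everything matches until log position 4, which reads 'match at position None' in place of 'located slot 6'.
Crash: tally_events, line 12, TypeError.
Call chain: main -> tally_events([8, 6, 11, 8, 2, 10, 12], 12) (called at line 25).
First divergence: position 4 — the shown line 'match at position None' should read 'located slot 6'.
Intended log window:
  2: enter tally_events: 7 items against 12
  3: clip_value start: n=7 cutoff=12
  4: located slot 6
  5: match at position 6
Execution walk:
  clip_value([8, 6, 11, 8, 2, 10, 12], 12) -> None  [called from tally_events, line 10]
Log line origins:
  1: from main, line 24
  2: from tally_events, line 9
  3: from clip_value, line 2
  4: from tally_events, line 11
A correct fix: line 4: replace `weights[width] == width` with `weights[width] == floor`.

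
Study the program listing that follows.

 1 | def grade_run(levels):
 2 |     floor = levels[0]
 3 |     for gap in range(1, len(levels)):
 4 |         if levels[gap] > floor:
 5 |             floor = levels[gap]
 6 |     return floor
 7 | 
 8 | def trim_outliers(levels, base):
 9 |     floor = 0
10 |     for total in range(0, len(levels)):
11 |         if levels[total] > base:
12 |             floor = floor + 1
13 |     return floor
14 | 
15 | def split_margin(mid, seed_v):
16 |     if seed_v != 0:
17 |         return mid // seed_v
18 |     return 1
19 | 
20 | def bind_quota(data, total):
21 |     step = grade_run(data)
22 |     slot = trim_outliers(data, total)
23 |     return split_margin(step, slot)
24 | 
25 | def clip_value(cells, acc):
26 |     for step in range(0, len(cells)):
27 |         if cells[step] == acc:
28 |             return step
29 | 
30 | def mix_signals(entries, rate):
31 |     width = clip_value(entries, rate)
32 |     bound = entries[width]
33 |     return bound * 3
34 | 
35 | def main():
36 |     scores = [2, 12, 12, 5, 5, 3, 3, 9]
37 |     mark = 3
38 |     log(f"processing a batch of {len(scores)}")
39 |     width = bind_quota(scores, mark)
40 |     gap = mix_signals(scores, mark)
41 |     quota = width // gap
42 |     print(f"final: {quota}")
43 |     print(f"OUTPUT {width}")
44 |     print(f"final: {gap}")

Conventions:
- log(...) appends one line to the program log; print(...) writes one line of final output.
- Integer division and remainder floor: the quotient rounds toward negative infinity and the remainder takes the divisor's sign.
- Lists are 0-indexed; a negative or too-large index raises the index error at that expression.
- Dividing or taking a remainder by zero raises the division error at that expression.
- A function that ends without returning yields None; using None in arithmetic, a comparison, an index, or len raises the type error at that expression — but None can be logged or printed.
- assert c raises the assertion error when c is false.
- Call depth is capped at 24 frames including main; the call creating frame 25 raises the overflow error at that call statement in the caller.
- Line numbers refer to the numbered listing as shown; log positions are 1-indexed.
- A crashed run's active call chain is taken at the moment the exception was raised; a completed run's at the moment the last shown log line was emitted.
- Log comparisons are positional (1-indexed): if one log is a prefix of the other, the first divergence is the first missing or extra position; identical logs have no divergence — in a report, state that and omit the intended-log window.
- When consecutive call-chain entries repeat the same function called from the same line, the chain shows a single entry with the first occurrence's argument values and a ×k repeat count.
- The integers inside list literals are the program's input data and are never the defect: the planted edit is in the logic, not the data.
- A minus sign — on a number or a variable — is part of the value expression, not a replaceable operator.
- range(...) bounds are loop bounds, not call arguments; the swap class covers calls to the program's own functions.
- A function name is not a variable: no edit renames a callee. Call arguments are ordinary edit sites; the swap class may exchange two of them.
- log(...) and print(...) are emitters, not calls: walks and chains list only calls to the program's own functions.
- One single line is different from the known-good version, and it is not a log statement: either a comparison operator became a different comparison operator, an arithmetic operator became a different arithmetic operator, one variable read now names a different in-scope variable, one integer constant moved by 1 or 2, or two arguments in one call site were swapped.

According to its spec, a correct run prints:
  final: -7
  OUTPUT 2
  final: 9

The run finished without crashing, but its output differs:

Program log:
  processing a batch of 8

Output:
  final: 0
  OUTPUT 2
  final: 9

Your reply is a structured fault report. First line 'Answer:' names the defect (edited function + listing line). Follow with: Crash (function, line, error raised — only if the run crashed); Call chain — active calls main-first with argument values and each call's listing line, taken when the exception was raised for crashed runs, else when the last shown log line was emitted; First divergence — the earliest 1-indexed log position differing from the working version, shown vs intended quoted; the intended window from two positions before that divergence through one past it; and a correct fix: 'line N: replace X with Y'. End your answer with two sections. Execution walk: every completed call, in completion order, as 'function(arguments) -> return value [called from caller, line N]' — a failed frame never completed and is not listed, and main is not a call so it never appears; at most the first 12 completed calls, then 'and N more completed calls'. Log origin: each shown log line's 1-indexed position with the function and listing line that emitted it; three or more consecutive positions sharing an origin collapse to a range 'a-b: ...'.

Answer: the defect is in main at line 41.
Core observation: The two runs log identically and part ways only at the printed values.
Call chain: main.
First divergence: none; the two logs match at every position.
Execution walk:
  grade_run([2, 12, 12, 5, 5, 3, 3, 9]) -> 12  [called from bind_quota, line 21]
  trim_outliers([2, 12, 12, 5, 5, 3, 3, 9], 3) -> 5  [called from bind_quota, line 22]
  split_margin(12, 5) -> 2  [called from bind_quota, line 23]
  bind_quota([2, 12, 12, 5, 5, 3, 3, 9], 3) -> 2  [called from main, line 39]
  clip_value([2, 12, 12, 5, 5, 3, 3, 9], 3) -> 5  [called from mix_signals, line 31]
  mix_signals([2, 12, 12, 5, 5, 3, 3, 9], 3) -> 9  [called from main, line 40]
Log line origins:
  1 — main, line 38
A correct fix: line 41: replace `//` with `-`.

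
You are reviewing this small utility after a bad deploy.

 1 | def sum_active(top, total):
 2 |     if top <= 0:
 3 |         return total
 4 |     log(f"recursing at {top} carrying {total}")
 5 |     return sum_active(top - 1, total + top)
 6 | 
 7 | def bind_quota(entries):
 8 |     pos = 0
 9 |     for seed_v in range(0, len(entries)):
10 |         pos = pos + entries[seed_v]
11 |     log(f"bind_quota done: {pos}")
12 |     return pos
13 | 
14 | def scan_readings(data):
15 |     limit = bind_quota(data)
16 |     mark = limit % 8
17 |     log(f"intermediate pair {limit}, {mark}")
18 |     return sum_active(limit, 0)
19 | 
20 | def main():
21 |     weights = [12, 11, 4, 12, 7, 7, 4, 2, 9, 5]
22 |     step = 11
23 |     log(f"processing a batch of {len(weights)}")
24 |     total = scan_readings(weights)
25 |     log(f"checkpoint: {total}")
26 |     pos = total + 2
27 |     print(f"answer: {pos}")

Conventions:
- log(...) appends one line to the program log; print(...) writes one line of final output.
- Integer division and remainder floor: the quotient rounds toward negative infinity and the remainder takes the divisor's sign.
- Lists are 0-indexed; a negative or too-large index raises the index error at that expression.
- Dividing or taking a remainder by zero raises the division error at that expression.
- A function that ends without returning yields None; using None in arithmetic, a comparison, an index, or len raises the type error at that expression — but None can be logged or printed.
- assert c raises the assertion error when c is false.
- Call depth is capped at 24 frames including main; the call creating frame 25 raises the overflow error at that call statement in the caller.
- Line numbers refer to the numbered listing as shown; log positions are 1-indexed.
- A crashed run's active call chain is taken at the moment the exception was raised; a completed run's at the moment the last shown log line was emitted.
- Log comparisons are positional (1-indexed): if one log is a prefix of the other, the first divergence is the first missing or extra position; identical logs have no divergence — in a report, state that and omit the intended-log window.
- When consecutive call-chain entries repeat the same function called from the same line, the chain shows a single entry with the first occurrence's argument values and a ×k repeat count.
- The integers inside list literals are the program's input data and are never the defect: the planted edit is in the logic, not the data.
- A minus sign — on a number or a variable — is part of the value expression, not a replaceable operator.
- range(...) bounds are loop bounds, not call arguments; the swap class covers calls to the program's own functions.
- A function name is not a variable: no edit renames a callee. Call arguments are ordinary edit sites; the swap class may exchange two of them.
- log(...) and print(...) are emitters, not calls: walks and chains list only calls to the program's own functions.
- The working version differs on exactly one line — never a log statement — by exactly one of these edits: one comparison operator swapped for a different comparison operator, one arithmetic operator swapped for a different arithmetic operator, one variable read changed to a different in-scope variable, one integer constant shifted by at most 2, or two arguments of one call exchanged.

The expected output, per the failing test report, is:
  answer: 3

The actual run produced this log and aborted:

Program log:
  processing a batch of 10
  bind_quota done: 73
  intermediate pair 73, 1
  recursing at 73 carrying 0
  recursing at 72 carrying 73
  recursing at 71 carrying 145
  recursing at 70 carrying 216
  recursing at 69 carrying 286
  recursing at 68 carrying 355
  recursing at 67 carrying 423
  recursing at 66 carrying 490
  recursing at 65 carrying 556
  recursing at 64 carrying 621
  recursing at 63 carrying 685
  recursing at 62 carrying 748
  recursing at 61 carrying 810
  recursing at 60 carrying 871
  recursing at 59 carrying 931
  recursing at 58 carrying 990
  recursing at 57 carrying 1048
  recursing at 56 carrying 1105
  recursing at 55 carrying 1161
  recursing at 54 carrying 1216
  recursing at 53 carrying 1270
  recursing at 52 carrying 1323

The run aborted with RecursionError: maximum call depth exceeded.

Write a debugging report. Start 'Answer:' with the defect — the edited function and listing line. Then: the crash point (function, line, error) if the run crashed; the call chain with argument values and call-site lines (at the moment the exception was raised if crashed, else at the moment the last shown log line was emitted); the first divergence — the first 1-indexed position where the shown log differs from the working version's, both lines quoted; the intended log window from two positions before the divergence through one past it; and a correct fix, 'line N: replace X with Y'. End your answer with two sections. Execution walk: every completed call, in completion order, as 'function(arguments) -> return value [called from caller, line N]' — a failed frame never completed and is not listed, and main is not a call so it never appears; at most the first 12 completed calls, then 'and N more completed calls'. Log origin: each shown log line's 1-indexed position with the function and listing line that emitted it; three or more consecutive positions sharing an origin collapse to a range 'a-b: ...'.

Answer: the defect is in scan_readings at line 18.
Key fact: Everything matches until log position 4, which reads 'recursing at 73 carrying 0' in place of 'recursing at 1 carrying 0'.
Crash: sum_active, line 5, RecursionError.
Call chain: main -> scan_readings([12, 11, 4, 12, 7, 7, 4, 2, 9, 5]) (called at line 24) -> sum_active(73, 0) (called at line 18) -> sum_active(72, 73) (called at line 5) ×21.
First divergence: position 4 — the shown line 'recursing at 73 carrying 0' should read 'recursing at 1 carrying 0'.
Intended log window:
  2: bind_quota done: 73
  3: intermediate pair 73, 1
  4: recursing at 1 carrying 0
  5: checkpoint: 1
Execution walk:
  bind_quota([12, 11, 4, 12, 7, 7, 4, 2, 9, 5]) -> 73  [called from scan_readings, line 15]
Log origin:
  1 — main, line 23
  2 — bind_quota, line 11
  3 — scan_readings, line 17
  4-25 — sum_active, line 4
A correct fix: line 18: replace `limit` with `mark`.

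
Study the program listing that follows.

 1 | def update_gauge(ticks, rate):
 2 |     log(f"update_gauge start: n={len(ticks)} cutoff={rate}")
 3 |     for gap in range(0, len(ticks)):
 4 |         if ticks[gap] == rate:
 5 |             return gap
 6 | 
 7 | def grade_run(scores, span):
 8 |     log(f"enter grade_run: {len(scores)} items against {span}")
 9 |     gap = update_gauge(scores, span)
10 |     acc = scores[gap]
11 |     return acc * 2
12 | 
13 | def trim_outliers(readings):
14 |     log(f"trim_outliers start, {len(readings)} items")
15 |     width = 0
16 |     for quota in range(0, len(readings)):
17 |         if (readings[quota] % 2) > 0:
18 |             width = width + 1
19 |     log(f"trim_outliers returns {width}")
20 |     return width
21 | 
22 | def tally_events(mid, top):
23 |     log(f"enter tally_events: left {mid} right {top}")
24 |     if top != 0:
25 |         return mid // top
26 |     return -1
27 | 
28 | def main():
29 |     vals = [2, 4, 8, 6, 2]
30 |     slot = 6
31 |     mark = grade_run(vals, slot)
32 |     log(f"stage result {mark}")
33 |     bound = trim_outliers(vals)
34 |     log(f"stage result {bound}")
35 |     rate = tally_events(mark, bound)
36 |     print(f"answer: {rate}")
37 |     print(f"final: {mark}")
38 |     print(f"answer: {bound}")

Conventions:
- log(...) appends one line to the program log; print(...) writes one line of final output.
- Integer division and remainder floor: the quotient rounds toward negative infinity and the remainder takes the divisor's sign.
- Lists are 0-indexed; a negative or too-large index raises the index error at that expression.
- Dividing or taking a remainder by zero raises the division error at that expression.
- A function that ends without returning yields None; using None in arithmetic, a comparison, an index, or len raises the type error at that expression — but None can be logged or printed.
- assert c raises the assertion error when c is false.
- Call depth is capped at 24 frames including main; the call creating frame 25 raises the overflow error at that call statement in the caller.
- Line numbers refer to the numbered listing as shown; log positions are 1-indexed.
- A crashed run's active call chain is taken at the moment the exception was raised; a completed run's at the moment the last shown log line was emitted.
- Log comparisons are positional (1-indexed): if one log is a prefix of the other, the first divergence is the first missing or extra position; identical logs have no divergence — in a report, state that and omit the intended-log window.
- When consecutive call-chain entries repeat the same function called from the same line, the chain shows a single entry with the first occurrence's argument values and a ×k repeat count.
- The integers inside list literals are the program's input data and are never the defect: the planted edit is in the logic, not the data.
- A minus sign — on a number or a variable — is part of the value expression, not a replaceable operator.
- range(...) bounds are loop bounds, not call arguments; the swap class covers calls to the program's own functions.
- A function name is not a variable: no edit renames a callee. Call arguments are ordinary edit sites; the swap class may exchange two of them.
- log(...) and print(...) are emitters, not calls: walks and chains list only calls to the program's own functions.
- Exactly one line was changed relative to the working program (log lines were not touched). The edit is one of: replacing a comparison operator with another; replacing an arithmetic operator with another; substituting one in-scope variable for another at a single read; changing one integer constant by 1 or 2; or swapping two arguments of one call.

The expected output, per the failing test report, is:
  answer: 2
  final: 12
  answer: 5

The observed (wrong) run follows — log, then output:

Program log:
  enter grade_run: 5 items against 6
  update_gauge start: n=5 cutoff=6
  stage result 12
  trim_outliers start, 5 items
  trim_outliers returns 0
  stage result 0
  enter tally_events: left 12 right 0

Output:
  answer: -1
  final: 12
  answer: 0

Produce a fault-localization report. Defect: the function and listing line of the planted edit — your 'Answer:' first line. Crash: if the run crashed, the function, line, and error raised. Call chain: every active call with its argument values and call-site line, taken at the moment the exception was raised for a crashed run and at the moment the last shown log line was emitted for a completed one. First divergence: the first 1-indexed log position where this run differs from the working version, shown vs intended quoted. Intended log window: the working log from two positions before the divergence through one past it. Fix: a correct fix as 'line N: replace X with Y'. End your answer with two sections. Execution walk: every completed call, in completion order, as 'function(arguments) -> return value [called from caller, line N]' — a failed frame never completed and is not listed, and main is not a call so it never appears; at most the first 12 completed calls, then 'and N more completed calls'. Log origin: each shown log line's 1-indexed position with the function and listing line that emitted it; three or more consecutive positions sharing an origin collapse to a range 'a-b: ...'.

Answer: the defect is in trim_outliers at line 17.
Core observation: Position 5 is the first bad log line: 'trim_outliers returns 0' should read 'trim_outliers returns 5'.
Call chain: main -> tally_events(12, 0) (called at line 35).
First divergence: position 5 — shown 'trim_outliers returns 0', intended 'trim_outliers returns 5'.
Intended log window:
  3: stage result 12
  4: trim_outliers start, 5 items
  5: trim_outliers returns 5
  6: stage result 5
Execution walk:
  update_gauge([2, 4, 8, 6, 2], 6) -> 3  [called from grade_run, line 9]
  grade_run([2, 4, 8, 6, 2], 6) -> 12  [called from main, line 31]
  trim_outliers([2, 4, 8, 6, 2]) -> 0  [called from main, line 33]
  tally_events(12, 0) -> -1  [called from main, line 35]
Log origins:
  1 — grade_run, line 8
  2 — update_gauge, line 2
  3 — main, line 32
  4 — trim_outliers, line 14
  5 — trim_outliers, line 19
  6 — main, line 34
  7 — tally_events, line 23
A correct fix: line 17: replace `>` with `==`.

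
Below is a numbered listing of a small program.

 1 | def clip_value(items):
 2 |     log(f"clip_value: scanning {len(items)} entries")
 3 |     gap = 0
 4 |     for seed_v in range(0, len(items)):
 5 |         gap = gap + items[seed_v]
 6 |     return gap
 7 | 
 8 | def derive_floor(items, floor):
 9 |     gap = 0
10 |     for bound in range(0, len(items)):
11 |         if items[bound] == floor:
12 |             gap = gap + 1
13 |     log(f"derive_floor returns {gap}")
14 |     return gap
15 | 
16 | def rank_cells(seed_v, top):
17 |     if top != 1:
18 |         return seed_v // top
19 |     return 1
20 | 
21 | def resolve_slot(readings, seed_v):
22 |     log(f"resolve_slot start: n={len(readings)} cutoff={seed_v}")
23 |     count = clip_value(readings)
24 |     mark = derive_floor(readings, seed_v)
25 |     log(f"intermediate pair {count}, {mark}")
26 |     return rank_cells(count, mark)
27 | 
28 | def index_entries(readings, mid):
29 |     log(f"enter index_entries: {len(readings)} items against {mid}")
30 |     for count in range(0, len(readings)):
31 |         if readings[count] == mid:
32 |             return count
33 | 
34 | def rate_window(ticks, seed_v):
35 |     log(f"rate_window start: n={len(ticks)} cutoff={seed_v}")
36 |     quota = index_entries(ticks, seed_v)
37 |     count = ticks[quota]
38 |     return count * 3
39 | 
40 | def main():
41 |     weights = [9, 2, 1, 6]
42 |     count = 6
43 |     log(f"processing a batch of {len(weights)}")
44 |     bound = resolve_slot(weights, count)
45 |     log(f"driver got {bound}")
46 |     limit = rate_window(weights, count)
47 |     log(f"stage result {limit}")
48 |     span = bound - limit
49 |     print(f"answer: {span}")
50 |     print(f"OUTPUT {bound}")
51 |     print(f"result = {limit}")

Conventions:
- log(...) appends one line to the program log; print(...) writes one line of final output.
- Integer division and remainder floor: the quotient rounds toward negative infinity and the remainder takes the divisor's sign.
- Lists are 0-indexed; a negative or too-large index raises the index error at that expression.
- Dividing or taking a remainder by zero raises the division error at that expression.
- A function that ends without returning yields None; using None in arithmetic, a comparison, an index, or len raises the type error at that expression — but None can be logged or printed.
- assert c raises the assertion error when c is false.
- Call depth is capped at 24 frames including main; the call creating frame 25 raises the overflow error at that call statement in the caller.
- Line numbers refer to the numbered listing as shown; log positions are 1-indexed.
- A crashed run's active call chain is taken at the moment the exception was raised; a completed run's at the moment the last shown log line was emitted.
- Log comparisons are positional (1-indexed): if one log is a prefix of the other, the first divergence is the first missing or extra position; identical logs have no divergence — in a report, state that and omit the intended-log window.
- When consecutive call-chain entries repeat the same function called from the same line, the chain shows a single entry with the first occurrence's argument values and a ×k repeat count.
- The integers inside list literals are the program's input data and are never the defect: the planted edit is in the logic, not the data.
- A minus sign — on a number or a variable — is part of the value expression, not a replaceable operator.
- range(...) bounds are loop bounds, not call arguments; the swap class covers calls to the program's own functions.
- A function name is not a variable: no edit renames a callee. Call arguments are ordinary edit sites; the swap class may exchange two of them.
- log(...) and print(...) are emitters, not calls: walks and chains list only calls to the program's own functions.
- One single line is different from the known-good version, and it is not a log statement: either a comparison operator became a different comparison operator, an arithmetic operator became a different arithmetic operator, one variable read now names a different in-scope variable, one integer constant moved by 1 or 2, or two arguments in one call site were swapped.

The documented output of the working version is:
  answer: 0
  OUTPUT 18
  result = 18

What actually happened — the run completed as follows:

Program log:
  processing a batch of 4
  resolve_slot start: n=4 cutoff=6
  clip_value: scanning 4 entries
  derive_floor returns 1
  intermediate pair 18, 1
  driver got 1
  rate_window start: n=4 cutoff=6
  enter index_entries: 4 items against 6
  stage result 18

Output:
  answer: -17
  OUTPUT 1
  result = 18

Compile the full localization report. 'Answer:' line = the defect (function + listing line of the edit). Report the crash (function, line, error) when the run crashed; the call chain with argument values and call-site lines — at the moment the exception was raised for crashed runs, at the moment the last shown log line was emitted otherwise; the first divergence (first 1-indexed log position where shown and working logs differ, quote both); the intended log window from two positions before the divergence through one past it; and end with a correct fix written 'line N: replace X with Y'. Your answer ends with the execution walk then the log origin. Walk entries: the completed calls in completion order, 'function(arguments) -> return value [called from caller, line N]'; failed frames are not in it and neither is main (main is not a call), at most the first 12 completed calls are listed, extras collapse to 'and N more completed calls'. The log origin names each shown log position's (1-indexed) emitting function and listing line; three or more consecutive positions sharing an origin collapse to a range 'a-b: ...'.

Answer: the defect is in rank_cells at line 17.
Core observation: The earliest visible damage is log position 6 — 'driver got 1' rather than the intended 'driver got 18'.
Call chain: main.
First divergence: position 6 — the shown line 'driver got 1' should read 'driver got 18'.
Intended log window:
  4: derive_floor returns 1
  5: intermediate pair 18, 1
  6: driver got 18
  7: rate_window start: n=4 cutoff=6
Execution walk:
  clip_value([9, 2, 1, 6]) -> 18  [called from resolve_slot, line 23]
  derive_floor([9, 2, 1, 6], 6) -> 1  [called from resolve_slot, line 24]
  rank_cells(18, 1) -> 1  [called from resolve_slot, line 26]
  resolve_slot([9, 2, 1, 6], 6) -> 1  [called from main, line 44]
  index_entries([9, 2, 1, 6], 6) -> 3  [called from rate_window, line 36]
  rate_window([9, 2, 1, 6], 6) -> 18  [called from main, line 46]
Log origin:
  1: from main, line 43
  2: from resolve_slot, line 22
  3: from clip_value, line 2
  4: from derive_floor, line 13
  5: from resolve_slot, line 25
  6: from main, line 45
  7: from rate_window, line 35
  8: from index_entries, line 29
  9: from main, line 47
A correct fix: line 17: replace `1` with `0`.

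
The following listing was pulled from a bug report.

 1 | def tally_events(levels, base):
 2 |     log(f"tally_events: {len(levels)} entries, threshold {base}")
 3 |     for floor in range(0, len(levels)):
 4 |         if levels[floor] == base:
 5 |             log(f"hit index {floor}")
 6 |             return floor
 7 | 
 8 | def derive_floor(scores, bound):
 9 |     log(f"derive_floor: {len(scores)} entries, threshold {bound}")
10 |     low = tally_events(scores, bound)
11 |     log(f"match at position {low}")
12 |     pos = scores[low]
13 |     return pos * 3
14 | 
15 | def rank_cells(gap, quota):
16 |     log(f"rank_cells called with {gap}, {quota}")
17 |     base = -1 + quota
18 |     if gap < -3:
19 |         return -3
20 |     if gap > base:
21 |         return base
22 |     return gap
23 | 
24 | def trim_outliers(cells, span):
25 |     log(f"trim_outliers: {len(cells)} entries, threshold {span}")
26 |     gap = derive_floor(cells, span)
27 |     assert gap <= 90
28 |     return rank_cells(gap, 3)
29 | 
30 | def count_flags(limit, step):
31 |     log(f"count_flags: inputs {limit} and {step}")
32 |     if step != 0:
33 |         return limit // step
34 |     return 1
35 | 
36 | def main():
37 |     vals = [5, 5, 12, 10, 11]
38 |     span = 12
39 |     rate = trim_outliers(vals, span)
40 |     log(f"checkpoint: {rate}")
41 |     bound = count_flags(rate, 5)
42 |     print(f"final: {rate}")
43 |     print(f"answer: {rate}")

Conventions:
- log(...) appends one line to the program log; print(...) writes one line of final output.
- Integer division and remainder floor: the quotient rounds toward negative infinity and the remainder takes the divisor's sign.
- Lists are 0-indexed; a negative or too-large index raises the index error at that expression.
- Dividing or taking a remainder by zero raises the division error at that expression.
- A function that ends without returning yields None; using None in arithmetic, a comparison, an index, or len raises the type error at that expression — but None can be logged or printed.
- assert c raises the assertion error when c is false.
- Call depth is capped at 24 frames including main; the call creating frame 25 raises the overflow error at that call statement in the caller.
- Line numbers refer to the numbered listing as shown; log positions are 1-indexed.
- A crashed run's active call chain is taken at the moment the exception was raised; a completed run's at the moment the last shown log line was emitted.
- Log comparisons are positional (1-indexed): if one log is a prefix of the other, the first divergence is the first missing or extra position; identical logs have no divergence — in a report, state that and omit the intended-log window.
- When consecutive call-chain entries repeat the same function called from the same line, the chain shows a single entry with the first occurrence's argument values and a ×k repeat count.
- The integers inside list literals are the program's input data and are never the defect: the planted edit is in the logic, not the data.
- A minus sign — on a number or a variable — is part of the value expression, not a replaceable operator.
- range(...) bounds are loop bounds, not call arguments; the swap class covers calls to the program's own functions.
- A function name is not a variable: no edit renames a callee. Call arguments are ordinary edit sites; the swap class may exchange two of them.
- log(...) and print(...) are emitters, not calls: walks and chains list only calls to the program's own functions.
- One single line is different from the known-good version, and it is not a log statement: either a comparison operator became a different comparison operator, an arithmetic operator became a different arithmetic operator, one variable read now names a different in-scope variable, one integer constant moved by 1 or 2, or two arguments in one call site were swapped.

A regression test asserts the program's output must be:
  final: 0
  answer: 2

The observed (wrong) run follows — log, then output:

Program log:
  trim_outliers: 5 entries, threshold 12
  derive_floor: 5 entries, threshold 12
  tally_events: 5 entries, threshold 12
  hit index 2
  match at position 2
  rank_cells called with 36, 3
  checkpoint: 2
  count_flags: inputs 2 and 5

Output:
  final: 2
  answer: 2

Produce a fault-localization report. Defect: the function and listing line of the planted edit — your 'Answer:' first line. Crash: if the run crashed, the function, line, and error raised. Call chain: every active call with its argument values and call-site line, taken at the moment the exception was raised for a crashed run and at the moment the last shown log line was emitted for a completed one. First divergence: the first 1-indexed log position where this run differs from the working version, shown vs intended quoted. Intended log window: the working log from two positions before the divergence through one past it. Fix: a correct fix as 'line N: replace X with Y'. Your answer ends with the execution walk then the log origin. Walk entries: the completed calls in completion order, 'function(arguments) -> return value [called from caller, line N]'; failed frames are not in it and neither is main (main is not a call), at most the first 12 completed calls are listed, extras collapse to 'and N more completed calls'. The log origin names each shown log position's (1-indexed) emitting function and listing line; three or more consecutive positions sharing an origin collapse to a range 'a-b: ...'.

Answer: the defect is in main at line 42.
Core observation: No log line changed; the fault shows up purely in the output.
Call chain: main -> count_flags(2, 5) (called at line 41).
First divergence: none; the two logs match at every position.
Execution walk:
  tally_events([5, 5, 12, 10, 11], 12) -> 2  [called from derive_floor, line 10]
  derive_floor([5, 5, 12, 10, 11], 12) -> 36  [called from trim_outliers, line 26]
  rank_cells(36, 3) -> 2  [called from trim_outliers, line 28]
  trim_outliers([5, 5, 12, 10, 11], 12) -> 2  [called from main, line 39]
  count_flags(2, 5) -> 0  [called from main, line 41]
Origin of each log line:
  1: from trim_outliers, line 25
  2: from derive_floor, line 9
  3: from tally_events, line 2
  4: from tally_events, line 5
  5: from derive_floor, line 11
  6: from rank_cells, line 16
  7: from main, line 40
  8: from count_flags, line 31
A correct fix: line 42: replace `rate` with `bound`.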